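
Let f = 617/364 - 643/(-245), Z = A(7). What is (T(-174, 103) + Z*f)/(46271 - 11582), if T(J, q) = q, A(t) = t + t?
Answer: 49587/10522330 ≈ 0.0047126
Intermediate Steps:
A(t) = 2*t
Z = 14 (Z = 2*7 = 14)
f = 55031/12740 (f = 617*(1/364) - 643*(-1/245) = 617/364 + 643/245 = 55031/12740 ≈ 4.3195)
(T(-174, 103) + Z*f)/(46271 - 11582) = (103 + 14*(55031/12740))/(46271 - 11582) = (103 + 55031/910)/34689 = (148761/910)*(1/34689) = 49587/10522330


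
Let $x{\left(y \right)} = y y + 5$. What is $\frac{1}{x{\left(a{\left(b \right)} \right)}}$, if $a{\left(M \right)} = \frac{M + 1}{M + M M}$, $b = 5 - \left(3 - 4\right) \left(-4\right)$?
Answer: $\frac{1}{6} \approx 0.16667$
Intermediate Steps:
$b = 1$ ($b = 5 - \left(-1\right) \left(-4\right) = 5 - 4 = 1$)
$a{\left(M \right)} = \frac{1 + M}{M + M^{2}}$
$x{\left(y \right)} = 5 + y^{2}$ ($x{\left(y \right)} = y^{2} + 5 = 5 + y^{2}$)
$\frac{1}{x{\left(a{\left(b \right)} \right)}} = \frac{1}{5 + \left(1^{-1}\right)^{2}} = \frac{1}{5 + 1^{2}} = \frac{1}{5 + 1} = \frac{1}{6}$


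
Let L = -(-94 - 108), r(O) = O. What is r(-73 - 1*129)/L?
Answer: -1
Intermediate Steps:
L = 202 (L = -1*(-202) = 202)
r(-73 - 1*129)/L = (-73 - 1*129)/202 = (-73 - 129)*(1/202) = -202*1/202 = -1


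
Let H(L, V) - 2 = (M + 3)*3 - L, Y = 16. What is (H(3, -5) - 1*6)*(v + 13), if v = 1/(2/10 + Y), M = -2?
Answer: -4232/81 ≈ -52.247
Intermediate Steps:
H(L, V) = 5 - L (H(L, V) = 2 + ((-2 + 3)*3 - L) = 2 + (1*3 - L) = 2 + (3 - L) = 5 - L)
v = 5/81 (v = 1/(2/10 + 16) = 1/(2*(1/10) + 16) = 1/(1/5 + 16) = 1/(81/5) = 5/81 ≈ 0.061728)
(H(3, -5) - 1*6)*(v + 13) = ((5 - 1*3) - 1*6)*(5/81 + 13) = ((5 - 3) - 6)*(1058/81) = (2 - 6)*(1058/81) = -4*1058/81 = -4232/81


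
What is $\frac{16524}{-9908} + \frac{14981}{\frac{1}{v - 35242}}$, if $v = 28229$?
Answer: $- \frac{260237966312}{2477} \approx -1.0506 \cdot 10^{8}$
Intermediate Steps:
$\frac{16524}{-9908} + \frac{14981}{\frac{1}{v - 35242}} = \frac{16524}{-9908} + \frac{14981}{\frac{1}{28229 - 35242}} = 16524 \left(- \frac{1}{9908}\right) + \frac{14981}{\frac{1}{-7013}} = - \frac{4131}{2477} + \frac{14981}{- \frac{1}{7013}} = - \frac{4131}{2477} + 14981 \left(-7013\right) = - \frac{4131}{2477} - 105061753 = - \frac{260237966312}{2477}$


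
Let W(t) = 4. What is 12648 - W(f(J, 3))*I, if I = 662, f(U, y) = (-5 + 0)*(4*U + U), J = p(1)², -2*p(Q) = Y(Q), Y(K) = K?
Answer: 10000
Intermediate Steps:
p(Q) = -Q/2
J = ¼ (J = (-½*1)² = (-½)² = ¼ ≈ 0.25000)
f(U, y) = -25*U
12648 - W(f(J, 3))*I = 12648 - 4*662 = 12648 - 1*2648 = 12648 - 2648 = 10000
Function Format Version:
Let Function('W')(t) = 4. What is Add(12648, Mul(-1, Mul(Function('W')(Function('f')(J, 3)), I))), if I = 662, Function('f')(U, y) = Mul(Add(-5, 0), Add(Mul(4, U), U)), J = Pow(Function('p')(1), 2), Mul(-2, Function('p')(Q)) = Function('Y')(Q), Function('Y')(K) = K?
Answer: 10000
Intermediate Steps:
Function('p')(Q) = Mul(Rational(-1, 2), Q)
J = Rational(1, 4) (J = Pow(Mul(Rational(-1, 2), 1), 2) = Pow(Rational(-1, 2), 2) = Rational(1, 4) ≈ 0.25000)
Function('f')(U, y) = Mul(-25, U) (Function('f')(U, y) = Mul(-5, Mul(5, U)) = Mul(-25, U))
Add(12648, Mul(-1, Mul(Function('W')(Function('f')(J, 3)), I))) = Add(12648, Mul(-1, Mul(4, 662))) = Add(12648, Mul(-1, 2648)) = Add(12648, -2648) = 10000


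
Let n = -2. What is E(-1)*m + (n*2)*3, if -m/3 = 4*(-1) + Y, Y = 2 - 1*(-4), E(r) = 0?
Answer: -12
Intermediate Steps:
Y = 6 (Y = 2 + 4 = 6)
m = -6 (m = -3*(4*(-1) + 6) = -3*(-4 + 6) = -3*2 = -6)
E(-1)*m + (n*2)*3 = 0*(-6) - 2*2*3 = 0 - 4*3 = 0 - 12 = -12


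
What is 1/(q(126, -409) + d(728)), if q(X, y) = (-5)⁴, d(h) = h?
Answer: 1/1353 ≈ 0.00073910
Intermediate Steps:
q(X, y) = 625
1/(q(126, -409) + d(728)) = 1/(625 + 728) = 1/1353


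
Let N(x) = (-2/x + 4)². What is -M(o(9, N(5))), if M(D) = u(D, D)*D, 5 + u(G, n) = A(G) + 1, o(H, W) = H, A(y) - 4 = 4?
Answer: -36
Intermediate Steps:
A(y) = 8 (A(y) = 4 + 4 = 8)
N(x) = (4 - 2/x)²
u(G, n) = 4 (u(G, n) = -5 + (8 + 1) = -5 + 9 = 4)
M(D) = 4*D
-M(o(9, N(5))) = -4*9 = -1*36 = -36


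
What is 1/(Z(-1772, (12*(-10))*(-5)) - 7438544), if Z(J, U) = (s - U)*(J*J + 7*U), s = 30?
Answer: -1/1799623424 ≈ -5.5567e-10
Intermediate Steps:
Z(J, U) = (30 - U)*(J² + 7*U) (Z(J, U) = (30 - U)*(J*J + 7*U) = (30 - U)*(J² + 7*U))
1/(Z(-1772, (12*(-10))*(-5)) - 7438544) = 1/((-7*((12*(-10))*(-5))² + 30*(-1772)² + 210*((12*(-10))*(-5)) - 1*(12*(-10))*(-5)*(-1772)²) - 7438544) = 1/((-7*(-120*(-5))² + 30*3139984 + 210*(-120*(-5)) - 1*(-120*(-5))*3139984) - 7438544) = 1/((-7*600² + 94199520 + 210*600 - 1*600*3139984) - 7438544) = 1/((-7*360000 + 94199520 + 126000 - 1883990400) - 7438544) = 1/((-2520000 + 94199520 + 126000 - 1883990400) - 7438544) = 1/(-1792184880 - 7438544) = 1/(-1799623424) = -1/1799623424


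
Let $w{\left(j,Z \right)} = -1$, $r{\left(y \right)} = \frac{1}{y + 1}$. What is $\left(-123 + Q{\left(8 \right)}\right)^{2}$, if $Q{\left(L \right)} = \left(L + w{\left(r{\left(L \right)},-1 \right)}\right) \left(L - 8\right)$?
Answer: $15129$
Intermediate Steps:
$r{\left(y \right)} = \frac{1}{1 + y}$
$Q{\left(L \right)} = \left(-1 + L\right) \left(-8 + L\right)$ ($Q{\left(L \right)} = \left(L - 1\right) \left(L - 8\right) = \left(-1 + L\right) \left(-8 + L\right)$)
$\left(-123 + Q{\left(8 \right)}\right)^{2} = \left(-123 + \left(8 + 8^{2} - 72\right)\right)^{2} = \left(-123 + \left(8 + 64 - 72\right)\right)^{2} = \left(-123 + 0\right)^{2} = \left(-123\right)^{2} = 15129$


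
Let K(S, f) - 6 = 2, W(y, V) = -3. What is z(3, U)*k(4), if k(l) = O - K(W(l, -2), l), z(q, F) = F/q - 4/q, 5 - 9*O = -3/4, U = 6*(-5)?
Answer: 4505/54 ≈ 83.426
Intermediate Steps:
U = -30
K(S, f) = 8 (K(S, f) = 6 + 2 = 8)
O = 23/36 (O = 5/9 - (-1)/(3*4) = 5/9 - ⅑*(-¾) = 5/9 + 1/12 = 23/36 ≈ 0.63889)
z(q, F) = -4/q + F/q
k(l) = -265/36 (k(l) = 23/36 - 1*8 = 23/36 - 8 = -265/36)
z(3, U)*k(4) = ((-4 - 30)/3)*(-265/36) = ((⅓)*(-34))*(-265/36) = -34/3*(-265/36) = 4505/54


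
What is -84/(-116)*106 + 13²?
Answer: 7127/29 ≈ 245.76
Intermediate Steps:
-84/(-116)*106 + 13² = -84*(-1/116)*106 + 169 = (21/29)*106 + 169 = 2226/29 + 169 = 7127/29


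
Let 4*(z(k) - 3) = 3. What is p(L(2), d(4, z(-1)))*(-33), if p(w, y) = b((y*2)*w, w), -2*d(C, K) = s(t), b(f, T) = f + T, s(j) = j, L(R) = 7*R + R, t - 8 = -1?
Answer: 3168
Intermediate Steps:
t = 7 (t = 8 - 1 = 7)
L(R) = 8*R
z(k) = 15/4 (z(k) = 3 + (¼)*3 = 3 + ¾ = 15/4)
b(f, T) = T + f
d(C, K) = -7/2 (d(C, K) = -½*7 = -7/2)
p(w, y) = w + 2*w*y (p(w, y) = w + (y*2)*w = w + (2*y)*w = w + 2*w*y)
p(L(2), d(4, z(-1)))*(-33) = ((8*2)*(1 + 2*(-7/2)))*(-33) = (16*(1 - 7))*(-33) = (16*(-6))*(-33) = -96*(-33) = 3168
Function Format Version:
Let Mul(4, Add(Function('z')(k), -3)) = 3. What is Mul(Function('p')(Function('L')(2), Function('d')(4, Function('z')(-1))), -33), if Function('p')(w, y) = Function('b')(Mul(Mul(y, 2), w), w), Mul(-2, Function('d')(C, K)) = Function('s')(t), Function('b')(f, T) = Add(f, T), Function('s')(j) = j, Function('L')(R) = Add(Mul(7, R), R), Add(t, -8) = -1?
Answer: 3168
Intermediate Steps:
t = 7 (t = Add(8, -1) = 7)
Function('L')(R) = Mul(8, R)
Function('z')(k) = Rational(15, 4) (Function('z')(k) = Add(3, Mul(Rational(1, 4), 3)) = Add(3, Rational(3, 4)) = Rational(15, 4))
Function('b')(f, T) = Add(T, f)
Function('d')(C, K) = Rational(-7, 2) (Function('d')(C, K) = Mul(Rational(-1, 2), 7) = Rational(-7, 2))
Function('p')(w, y) = Add(w, Mul(2, w, y)) (Function('p')(w, y) = Add(w, Mul(Mul(y, 2), w)) = Add(w, Mul(Mul(2, y), w)) = Add(w, Mul(2, w, y)))
Mul(Function('p')(Function('L')(2), Function('d')(4, Function('z')(-1))), -33) = Mul(Mul(Mul(8, 2), Add(1, Mul(2, Rational(-7, 2)))), -33) = Mul(Mul(16, Add(1, -7)), -33) = Mul(Mul(16, -6), -33) = Mul(-96, -33) = 3168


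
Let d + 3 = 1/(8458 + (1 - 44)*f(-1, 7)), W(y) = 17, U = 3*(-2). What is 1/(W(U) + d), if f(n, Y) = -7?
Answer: 8759/122627 ≈ 0.071428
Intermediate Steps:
U = -6
d = -26276/8759 (d = -3 + 1/(8458 + (1 - 44)*(-7)) = -3 + 1/(8458 - 43*(-7)) = -3 + 1/(8458 + 301) = -3 + 1/8759 = -26276/8759 ≈ -2.9999)
1/(W(U) + d) = 1/(17 - 26276/8759) = 1/(122627/8759) = 8759/122627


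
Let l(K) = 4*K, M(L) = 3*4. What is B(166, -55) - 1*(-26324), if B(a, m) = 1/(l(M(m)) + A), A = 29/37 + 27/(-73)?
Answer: 3442286885/130766 ≈ 26324.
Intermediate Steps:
M(L) = 12
A = 1118/2701 (A = 29*(1/37) + 27*(-1/73) = 29/37 - 27/73 = 1118/2701 ≈ 0.41392)
B(a, m) = 2701/130766 (B(a, m) = 1/(4*12 + 1118/2701) = 1/(48 + 1118/2701) = 1/(130766/2701) = 2701/130766)
B(166, -55) - 1*(-26324) = 2701/130766 - 1*(-26324) = 2701/130766 + 26324 = 3442286885/130766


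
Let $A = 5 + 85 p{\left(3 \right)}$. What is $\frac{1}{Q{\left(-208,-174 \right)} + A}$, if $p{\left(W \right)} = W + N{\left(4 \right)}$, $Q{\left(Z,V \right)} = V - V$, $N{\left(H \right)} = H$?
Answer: $\frac{1}{600} \approx 0.0016667$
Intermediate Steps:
$Q{\left(Z,V \right)} = 0$
$p{\left(W \right)} = 4 + W$ ($p{\left(W \right)} = W + 4 = 4 + W$)
$A = 600$ ($A = 5 + 85 \left(4 + 3\right) = 5 + 85 \cdot 7 = 5 + 595 = 600$)
$\frac{1}{Q{\left(-208,-174 \right)} + A} = \frac{1}{0 + 600} = \frac{1}{600}$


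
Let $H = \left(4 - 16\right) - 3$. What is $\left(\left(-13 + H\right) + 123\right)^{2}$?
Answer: $9025$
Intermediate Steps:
$H = -15$ ($H = -12 - 3 = -15$)
$\left(\left(-13 + H\right) + 123\right)^{2} = \left(\left(-13 - 15\right) + 123\right)^{2} = \left(-28 + 123\right)^{2} = 95^{2} = 9025$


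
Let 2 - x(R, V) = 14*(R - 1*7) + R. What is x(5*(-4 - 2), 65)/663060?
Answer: 55/66306 ≈ 0.00082949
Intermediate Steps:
x(R, V) = 100 - 15*R (x(R, V) = 2 - (14*(R - 1*7) + R) = 2 - (14*(R - 7) + R) = 2 - (14*(-7 + R) + R) = 2 - ((-98 + 14*R) + R) = 2 - (-98 + 15*R) = 2 + (98 - 15*R) = 100 - 15*R)
x(5*(-4 - 2), 65)/663060 = (100 - 75*(-4 - 2))/663060 = (100 - 75*(-6))*(1/663060) = (100 - 15*(-30))*(1/663060) = (100 + 450)*(1/663060) = 550*(1/663060) = 55/66306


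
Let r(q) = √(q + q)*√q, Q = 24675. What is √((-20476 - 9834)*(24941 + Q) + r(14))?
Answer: √(-1503860960 + 14*√2) ≈ 38780.0*I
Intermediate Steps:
r(q) = q*√2 (r(q) = √(2*q)*√q = (√2*√q)*√q = q*√2)
√((-20476 - 9834)*(24941 + Q) + r(14)) = √((-20476 - 9834)*(24941 + 24675) + 14*√2) = √(-30310*49616 + 14*√2) = √(-1503860960 + 14*√2)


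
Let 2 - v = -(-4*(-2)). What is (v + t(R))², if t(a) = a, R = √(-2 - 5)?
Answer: (10 + I*√7)² ≈ 93.0 + 52.915*I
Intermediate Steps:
R = I*√7 (R = √(-7) = I*√7 ≈ 2.6458*I)
v = 10 (v = 2 - (-1)*-4*(-2)*1 = 2 - (-1)*8*1 = 2 - (-1)*8 = 2 - 1*(-8) = 2 + 8 = 10)
(v + t(R))² = (10 + I*√7)²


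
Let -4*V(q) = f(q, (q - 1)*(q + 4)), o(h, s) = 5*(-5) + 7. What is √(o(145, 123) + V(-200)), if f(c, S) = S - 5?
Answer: I*√39463/2 ≈ 99.327*I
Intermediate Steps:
f(c, S) = -5 + S
o(h, s) = -18 (o(h, s) = -25 + 7 = -18)
V(q) = 5/4 - (-1 + q)*(4 + q)/4 (V(q) = -(-5 + (q - 1)*(q + 4))/4 = -(-5 + (-1 + q)*(4 + q))/4 = 5/4 - (-1 + q)*(4 + q)/4)
√(o(145, 123) + V(-200)) = √(-18 + (9/4 - ¾*(-200) - ¼*(-200)²)) = √(-18 + (9/4 + 150 - ¼*40000)) = √(-18 + (9/4 + 150 - 10000)) = √(-18 - 39391/4) = √(-39463/4) = I*√39463/2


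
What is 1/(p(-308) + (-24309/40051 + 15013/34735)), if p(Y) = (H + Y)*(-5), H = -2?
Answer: 1391171485/2156072714298 ≈ 0.00064523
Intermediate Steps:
p(Y) = 10 - 5*Y (p(Y) = (-2 + Y)*(-5) = 10 - 5*Y)
1/(p(-308) + (-24309/40051 + 15013/34735)) = 1/((10 - 5*(-308)) + (-24309/40051 + 15013/34735)) = 1/((10 + 1540) + (-24309*1/40051 + 15013*(1/34735))) = 1/(1550 + (-24309/40051 + 15013/34735)) = 1/(1550 - 243087452/1391171485) = 1/(2156072714298/1391171485) = 1391171485/2156072714298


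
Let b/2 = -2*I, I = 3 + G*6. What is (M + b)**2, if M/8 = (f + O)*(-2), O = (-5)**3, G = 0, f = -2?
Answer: 4080400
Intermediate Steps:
I = 3 (I = 3 + 0*6 = 3 + 0 = 3)
O = -125
M = 2032 (M = 8*((-2 - 125)*(-2)) = 8*(-127*(-2)) = 8*254 = 2032)
b = -12 (b = 2*(-2*3) = 2*(-6) = -12)
(M + b)**2 = (2032 - 12)**2 = 2020**2 = 4080400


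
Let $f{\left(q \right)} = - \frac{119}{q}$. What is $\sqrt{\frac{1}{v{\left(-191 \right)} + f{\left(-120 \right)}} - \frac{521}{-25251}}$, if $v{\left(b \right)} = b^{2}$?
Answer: $\frac{\sqrt{252471555175225884771}}{110544812589} \approx 0.14374$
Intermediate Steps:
$\sqrt{\frac{1}{v{\left(-191 \right)} + f{\left(-120 \right)}} - \frac{521}{-25251}} = \sqrt{\frac{1}{\left(-191\right)^{2} - \frac{119}{-120}} - \frac{521}{-25251}} = \sqrt{\frac{1}{36481 - - \frac{119}{120}} - - \frac{521}{25251}} = \sqrt{\frac{1}{36481 + \frac{119}{120}} + \frac{521}{25251}} = \sqrt{\frac{1}{\frac{4377839}{120}} + \frac{521}{25251}} = \sqrt{\frac{120}{4377839} + \frac{521}{25251}} = \sqrt{\frac{2283884239}{110544812589}} = \frac{\sqrt{252471555175225884771}}{110544812589}$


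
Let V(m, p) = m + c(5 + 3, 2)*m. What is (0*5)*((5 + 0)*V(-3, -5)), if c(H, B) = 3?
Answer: 0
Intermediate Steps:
V(m, p) = 4*m (V(m, p) = m + 3*m = 4*m)
(0*5)*((5 + 0)*V(-3, -5)) = (0*5)*((5 + 0)*(4*(-3))) = 0*(5*(-12)) = 0*(-60) = 0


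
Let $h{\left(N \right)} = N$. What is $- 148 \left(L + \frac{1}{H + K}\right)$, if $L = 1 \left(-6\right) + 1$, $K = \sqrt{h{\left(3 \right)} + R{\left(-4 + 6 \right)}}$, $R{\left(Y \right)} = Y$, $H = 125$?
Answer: $\frac{577015}{781} + \frac{37 \sqrt{5}}{3905} \approx 738.84$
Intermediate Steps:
$K = \sqrt{5}$ ($K = \sqrt{3 + \left(-4 + 6\right)} = \sqrt{3 + 2} = \sqrt{5} \approx 2.2361$)
$L = -5$ ($L = -6 + 1 = -5$)
$- 148 \left(L + \frac{1}{H + K}\right) = - 148 \left(-5 + \frac{1}{125 + \sqrt{5}}\right) = 740 - \frac{148}{125 + \sqrt{5}}$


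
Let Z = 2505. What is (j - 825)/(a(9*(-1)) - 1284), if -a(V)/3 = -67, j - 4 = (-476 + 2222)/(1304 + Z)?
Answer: 164497/217113 ≈ 0.75766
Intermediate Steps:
j = 16982/3809 (j = 4 + (-476 + 2222)/(1304 + 2505) = 4 + 1746/3809 = 16982/3809 ≈ 4.4584)
a(V) = 201 (a(V) = -3*(-67) = 201)
(j - 825)/(a(9*(-1)) - 1284) = (16982/3809 - 825)/(201 - 1284) = -3125443/3809/(-1083) = -3125443/3809*(-1/1083) = 164497/217113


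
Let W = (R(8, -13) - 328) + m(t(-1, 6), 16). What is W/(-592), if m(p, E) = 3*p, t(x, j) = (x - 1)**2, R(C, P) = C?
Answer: 77/148 ≈ 0.52027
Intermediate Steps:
t(x, j) = (-1 + x)**2
W = -308 (W = (8 - 328) + 3*(-1 - 1)**2 = -320 + 3*(-2)**2 = -320 + 3*4 = -320 + 12 = -308)
W/(-592) = -308/(-592) = -308*(-1/592) = 77/148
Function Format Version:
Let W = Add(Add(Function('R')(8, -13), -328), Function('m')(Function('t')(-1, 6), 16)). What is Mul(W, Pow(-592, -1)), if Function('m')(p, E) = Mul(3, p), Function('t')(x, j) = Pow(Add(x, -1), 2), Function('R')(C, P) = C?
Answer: Rational(77, 148) ≈ 0.52027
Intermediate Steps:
Function('t')(x, j) = Pow(Add(-1, x), 2)
W = -308 (W = Add(Add(8, -328), Mul(3, Pow(Add(-1, -1), 2))) = Add(-320, Mul(3, Pow(-2, 2))) = Add(-320, Mul(3, 4)) = Add(-320, 12) = -308)
Mul(W, Pow(-592, -1)) = Mul(-308, Pow(-592, -1)) = Mul(-308, Rational(-1, 592)) = Rational(77, 148)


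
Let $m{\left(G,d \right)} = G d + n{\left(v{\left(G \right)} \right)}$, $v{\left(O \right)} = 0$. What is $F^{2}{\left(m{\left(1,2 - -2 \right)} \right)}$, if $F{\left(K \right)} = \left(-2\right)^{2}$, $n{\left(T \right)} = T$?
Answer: $16$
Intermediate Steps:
$m{\left(G,d \right)} = G d$ ($m{\left(G,d \right)} = G d + 0 = G d$)
$F{\left(K \right)} = 4$
$F^{2}{\left(m{\left(1,2 - -2 \right)} \right)} = 4^{2} = 16$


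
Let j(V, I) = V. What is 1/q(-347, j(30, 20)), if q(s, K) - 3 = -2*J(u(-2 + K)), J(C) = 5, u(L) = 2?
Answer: -1/7 ≈ -0.14286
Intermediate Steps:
q(s, K) = -7 (q(s, K) = 3 - 2*5 = 3 - 10 = -7)
1/q(-347, j(30, 20)) = 1/(-7) = -1/7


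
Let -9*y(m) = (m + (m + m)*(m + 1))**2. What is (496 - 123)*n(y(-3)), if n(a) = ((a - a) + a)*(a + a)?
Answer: 60426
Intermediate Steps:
y(m) = -(m + 2*m*(1 + m))**2/9 (y(m) = -(m + (m + m)*(m + 1))**2/9 = -(m + (2*m)*(1 + m))**2/9 = -(m + 2*m*(1 + m))**2/9)
n(a) = 2*a**2 (n(a) = (0 + a)*(2*a) = a*(2*a) = 2*a**2)
(496 - 123)*n(y(-3)) = (496 - 123)*(2*(-1/9*(-3)**2*(3 + 2*(-3))**2)**2) = 373*(2*(-1/9*9*(3 - 6)**2)**2) = 373*(2*(-1/9*9*(-3)**2)**2) = 373*(2*(-1/9*9*9)**2) = 373*(2*(-9)**2) = 373*(2*81) = 373*162 = 60426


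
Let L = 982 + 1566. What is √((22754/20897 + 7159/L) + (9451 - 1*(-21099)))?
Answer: √441954228267625515/3803254 ≈ 174.80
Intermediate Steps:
L = 2548
√((22754/20897 + 7159/L) + (9451 - 1*(-21099))) = √((22754/20897 + 7159/2548) + (9451 - 1*(-21099))) = √((22754*(1/20897) + 7159*(1/2548)) + (9451 + 21099)) = √((22754/20897 + 7159/2548) + 30550) = √(207578815/53245556 + 30550) = √(1626859314615/53245556) = √441954228267625515/3803254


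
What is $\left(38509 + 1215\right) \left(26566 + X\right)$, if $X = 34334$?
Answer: $2419191600$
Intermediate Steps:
$\left(38509 + 1215\right) \left(26566 + X\right) = \left(38509 + 1215\right) \left(26566 + 34334\right) = 39724 \cdot 60900 = 2419191600$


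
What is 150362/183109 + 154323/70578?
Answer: 4318908827/1435940778 ≈ 3.0077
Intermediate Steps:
150362/183109 + 154323/70578 = 150362*(1/183109) + 154323*(1/70578) = 150362/183109 + 17147/7842 = 4318908827/1435940778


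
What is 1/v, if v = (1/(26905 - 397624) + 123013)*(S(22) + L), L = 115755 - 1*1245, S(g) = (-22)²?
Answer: 370719/5244100860251924 ≈ 7.0693e-11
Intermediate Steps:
S(g) = 484
L = 114510 (L = 115755 - 1245 = 114510)
v = 5244100860251924/370719 (v = (1/(26905 - 397624) + 123013)*(484 + 114510) = (1/(-370719) + 123013)*114994 = (-1/370719 + 123013)*114994 = (45603256346/370719)*114994 = 5244100860251924/370719 ≈ 1.4146e+10)
1/v = 1/(5244100860251924/370719) = 370719/5244100860251924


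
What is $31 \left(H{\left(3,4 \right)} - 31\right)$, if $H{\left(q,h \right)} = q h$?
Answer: $-589$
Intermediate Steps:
$H{\left(q,h \right)} = h q$
$31 \left(H{\left(3,4 \right)} - 31\right) = 31 \left(4 \cdot 3 - 31\right) = 31 \left(12 - 31\right) = 31 \left(-19\right) = -589$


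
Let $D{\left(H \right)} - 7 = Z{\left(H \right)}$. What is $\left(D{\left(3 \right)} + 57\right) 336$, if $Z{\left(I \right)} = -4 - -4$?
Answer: $21504$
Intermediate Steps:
$Z{\left(I \right)} = 0$ ($Z{\left(I \right)} = -4 + 4 = 0$)
$D{\left(H \right)} = 7$ ($D{\left(H \right)} = 7 + 0 = 7$)
$\left(D{\left(3 \right)} + 57\right) 336 = \left(7 + 57\right) 336 = 64 \cdot 336 = 21504$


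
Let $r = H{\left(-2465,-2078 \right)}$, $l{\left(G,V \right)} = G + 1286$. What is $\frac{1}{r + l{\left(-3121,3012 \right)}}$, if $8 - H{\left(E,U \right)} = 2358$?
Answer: $- \frac{1}{4185} \approx -0.00023895$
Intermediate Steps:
$l{\left(G,V \right)} = 1286 + G$
$H{\left(E,U \right)} = -2350$ ($H{\left(E,U \right)} = 8 - 2358 = -2350$)
$r = -2350$
$\frac{1}{r + l{\left(-3121,3012 \right)}} = \frac{1}{-2350 + \left(1286 - 3121\right)} = \frac{1}{-2350 - 1835} = \frac{1}{-4185} = - \frac{1}{4185}$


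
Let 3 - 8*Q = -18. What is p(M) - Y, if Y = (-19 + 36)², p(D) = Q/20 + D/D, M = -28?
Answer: -46059/160 ≈ -287.87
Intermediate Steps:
Q = 21/8 (Q = 3/8 - ⅛*(-18) = 3/8 + 9/4 = 21/8 ≈ 2.6250)
p(D) = 181/160 (p(D) = (21/8)/20 + D/D = (21/8)*(1/20) + 1 = 21/160 + 1 = 181/160)
Y = 289 (Y = 17² = 289)
p(M) - Y = 181/160 - 1*289 = 181/160 - 289 = -46059/160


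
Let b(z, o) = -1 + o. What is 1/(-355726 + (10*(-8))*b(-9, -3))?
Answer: -1/355406 ≈ -2.8137e-6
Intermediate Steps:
1/(-355726 + (10*(-8))*b(-9, -3)) = 1/(-355726 + (10*(-8))*(-1 - 3)) = 1/(-355726 - 80*(-4)) = 1/(-355726 + 320) = 1/(-355406) = -1/355406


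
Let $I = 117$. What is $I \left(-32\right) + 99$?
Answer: $-3645$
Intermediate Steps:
$I \left(-32\right) + 99 = 117 \left(-32\right) + 99 = -3744 + 99 = -3645$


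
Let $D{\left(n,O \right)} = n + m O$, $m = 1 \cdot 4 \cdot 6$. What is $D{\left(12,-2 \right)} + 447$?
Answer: $411$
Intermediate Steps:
$m = 24$ ($m = 4 \cdot 6 = 24$)
$D{\left(n,O \right)} = n + 24 O$
$D{\left(12,-2 \right)} + 447 = \left(12 + 24 \left(-2\right)\right) + 447 = \left(12 - 48\right) + 447 = -36 + 447 = 411$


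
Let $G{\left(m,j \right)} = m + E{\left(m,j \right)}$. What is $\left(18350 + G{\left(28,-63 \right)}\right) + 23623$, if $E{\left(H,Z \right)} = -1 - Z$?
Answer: $42063$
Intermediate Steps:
$G{\left(m,j \right)} = -1 + m - j$ ($G{\left(m,j \right)} = m - \left(1 + j\right) = -1 + m - j$)
$\left(18350 + G{\left(28,-63 \right)}\right) + 23623 = \left(18350 - -90\right) + 23623 = \left(18350 + \left(-1 + 28 + 63\right)\right) + 23623 = \left(18350 + 90\right) + 23623 = 18440 + 23623 = 42063$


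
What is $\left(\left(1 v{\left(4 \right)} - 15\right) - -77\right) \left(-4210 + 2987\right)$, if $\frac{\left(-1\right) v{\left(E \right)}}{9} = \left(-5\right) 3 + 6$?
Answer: $-174889$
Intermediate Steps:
$v{\left(E \right)} = 81$ ($v{\left(E \right)} = - 9 \left(\left(-5\right) 3 + 6\right) = - 9 \left(-15 + 6\right) = \left(-9\right) \left(-9\right) = 81$)
$\left(\left(1 v{\left(4 \right)} - 15\right) - -77\right) \left(-4210 + 2987\right) = \left(\left(1 \cdot 81 - 15\right) - -77\right) \left(-4210 + 2987\right) = \left(\left(81 - 15\right) + 77\right) \left(-1223\right) = \left(66 + 77\right) \left(-1223\right) = 143 \left(-1223\right) = -174889$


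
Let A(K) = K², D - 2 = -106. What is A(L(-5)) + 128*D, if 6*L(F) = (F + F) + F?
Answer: -53223/4 ≈ -13306.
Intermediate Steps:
D = -104 (D = 2 - 106 = -104)
L(F) = F/2 (L(F) = ((F + F) + F)/6 = (2*F + F)/6 = (3*F)/6 = F/2)
A(L(-5)) + 128*D = ((½)*(-5))² + 128*(-104) = (-5/2)² - 13312 = 25/4 - 13312 = -53223/4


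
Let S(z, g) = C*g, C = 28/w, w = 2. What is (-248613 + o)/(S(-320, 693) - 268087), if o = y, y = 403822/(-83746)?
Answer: 2082074812/2163871021 ≈ 0.96220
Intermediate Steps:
C = 14 (C = 28/2 = 28*(1/2) = 14)
y = -201911/41873 (y = 403822*(-1/83746) = -201911/41873 ≈ -4.8220)
S(z, g) = 14*g
o = -201911/41873 ≈ -4.8220
(-248613 + o)/(S(-320, 693) - 268087) = (-248613 - 201911/41873)/(14*693 - 268087) = -10410374060/(41873*(9702 - 268087)) = -10410374060/41873/(-258385) = -10410374060/41873*(-1/258385) = 2082074812/2163871021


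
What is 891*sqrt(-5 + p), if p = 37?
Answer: 3564*sqrt(2) ≈ 5040.3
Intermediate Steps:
891*sqrt(-5 + p) = 891*sqrt(-5 + 37) = 891*sqrt(32) = 891*(4*sqrt(2)) = 3564*sqrt(2)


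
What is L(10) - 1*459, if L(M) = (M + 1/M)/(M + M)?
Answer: -91699/200 ≈ -458.50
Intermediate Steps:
L(M) = (M + 1/M)/(2*M) (L(M) = (M + 1/M)/((2*M)) = (M + 1/M)*(1/(2*M)) = (M + 1/M)/(2*M))
L(10) - 1*459 = (½)*(1 + 10²)/10² - 1*459 = (½)*(1/100)*(1 + 100) - 459 = (½)*(1/100)*101 - 459 = 101/200 - 459 = -91699/200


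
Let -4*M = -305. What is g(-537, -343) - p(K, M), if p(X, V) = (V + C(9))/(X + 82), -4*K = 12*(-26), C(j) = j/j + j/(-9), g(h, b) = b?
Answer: -43965/128 ≈ -343.48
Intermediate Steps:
C(j) = 1 - j/9 (C(j) = 1 + j*(-⅑) = 1 - j/9)
M = 305/4 (M = -¼*(-305) = 305/4 ≈ 76.250)
K = 78 (K = -3*(-26) = -¼*(-312) = 78)
p(X, V) = V/(82 + X) (p(X, V) = (V + (1 - ⅑*9))/(X + 82) = (V + (1 - 1))/(82 + X) = (V + 0)/(82 + X) = V/(82 + X))
g(-537, -343) - p(K, M) = -343 - 305/(4*(82 + 78)) = -343 - 305/(4*160) = -343 - 1*61/128 = -343 - 61/128 = -43965/128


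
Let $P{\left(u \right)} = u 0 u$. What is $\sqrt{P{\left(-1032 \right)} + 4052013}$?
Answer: $\sqrt{4052013} \approx 2013.0$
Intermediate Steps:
$P{\left(u \right)} = 0$ ($P{\left(u \right)} = 0 u = 0$)
$\sqrt{P{\left(-1032 \right)} + 4052013} = \sqrt{0 + 4052013} = \sqrt{4052013}$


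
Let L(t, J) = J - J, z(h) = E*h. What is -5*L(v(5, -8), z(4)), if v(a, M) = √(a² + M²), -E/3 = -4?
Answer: 0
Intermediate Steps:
E = 12 (E = -3*(-4) = 12)
z(h) = 12*h
v(a, M) = √(M² + a²)
L(t, J) = 0
-5*L(v(5, -8), z(4)) = -5*0 = 0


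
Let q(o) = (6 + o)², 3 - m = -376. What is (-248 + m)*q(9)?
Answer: 29475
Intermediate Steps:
m = 379 (m = 3 - 1*(-376) = 3 + 376 = 379)
(-248 + m)*q(9) = (-248 + 379)*(6 + 9)² = 131*15² = 131*225 = 29475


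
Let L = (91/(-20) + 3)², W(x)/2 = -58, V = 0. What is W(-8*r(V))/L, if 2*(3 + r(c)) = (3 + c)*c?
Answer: -46400/961 ≈ -48.283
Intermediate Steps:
r(c) = -3 + c*(3 + c)/2 (r(c) = -3 + ((3 + c)*c)/2 = -3 + (c*(3 + c))/2 = -3 + c*(3 + c)/2)
W(x) = -116 (W(x) = 2*(-58) = -116)
L = 961/400 (L = (91*(-1/20) + 3)² = (-91/20 + 3)² = (-31/20)² = 961/400 ≈ 2.4025)
W(-8*r(V))/L = -116/961/400 = -116*400/961 = -46400/961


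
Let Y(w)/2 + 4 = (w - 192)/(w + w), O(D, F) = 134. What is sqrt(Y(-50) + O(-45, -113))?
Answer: sqrt(3271)/5 ≈ 11.439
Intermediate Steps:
Y(w) = -8 + (-192 + w)/w (Y(w) = -8 + 2*((w - 192)/(w + w)) = -8 + 2*((-192 + w)/((2*w))) = -8 + 2*((-192 + w)*(1/(2*w))) = -8 + 2*((-192 + w)/(2*w)) = -8 + (-192 + w)/w)
sqrt(Y(-50) + O(-45, -113)) = sqrt((-7 - 192/(-50)) + 134) = sqrt((-7 - 192*(-1/50)) + 134) = sqrt((-7 + 96/25) + 134) = sqrt(-79/25 + 134) = sqrt(3271/25) = sqrt(3271)/5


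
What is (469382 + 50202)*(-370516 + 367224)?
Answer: -1710470528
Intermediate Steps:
(469382 + 50202)*(-370516 + 367224) = 519584*(-3292) = -1710470528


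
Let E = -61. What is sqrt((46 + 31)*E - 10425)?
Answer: I*sqrt(15122) ≈ 122.97*I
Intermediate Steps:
sqrt((46 + 31)*E - 10425) = sqrt((46 + 31)*(-61) - 10425) = sqrt(77*(-61) - 10425) = sqrt(-4697 - 10425) = sqrt(-15122) = I*sqrt(15122)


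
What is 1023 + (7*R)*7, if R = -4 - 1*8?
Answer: 435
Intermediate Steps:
R = -12 (R = -4 - 8 = -12)
1023 + (7*R)*7 = 1023 + (7*(-12))*7 = 1023 - 84*7 = 1023 - 588 = 435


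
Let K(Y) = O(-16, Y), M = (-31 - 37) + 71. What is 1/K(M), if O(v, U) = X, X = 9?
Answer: ⅑ ≈ 0.11111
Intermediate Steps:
M = 3 (M = -68 + 71 = 3)
O(v, U) = 9
K(Y) = 9
1/K(M) = 1/9 = ⅑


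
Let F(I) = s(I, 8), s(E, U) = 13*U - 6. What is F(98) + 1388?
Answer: 1486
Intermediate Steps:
s(E, U) = -6 + 13*U
F(I) = 98 (F(I) = -6 + 13*8 = -6 + 104 = 98)
F(98) + 1388 = 98 + 1388 = 1486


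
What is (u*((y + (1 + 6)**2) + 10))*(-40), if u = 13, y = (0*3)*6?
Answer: -30680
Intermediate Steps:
y = 0 (y = 0*6 = 0)
(u*((y + (1 + 6)**2) + 10))*(-40) = (13*((0 + (1 + 6)**2) + 10))*(-40) = (13*((0 + 7**2) + 10))*(-40) = (13*((0 + 49) + 10))*(-40) = (13*(49 + 10))*(-40) = (13*59)*(-40) = 767*(-40) = -30680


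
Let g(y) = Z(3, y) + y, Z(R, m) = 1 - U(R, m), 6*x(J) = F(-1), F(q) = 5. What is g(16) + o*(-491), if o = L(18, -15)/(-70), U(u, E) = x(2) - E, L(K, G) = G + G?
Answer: -7487/42 ≈ -178.26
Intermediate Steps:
L(K, G) = 2*G
x(J) = 5/6 (x(J) = (1/6)*5 = 5/6)
U(u, E) = 5/6 - E
Z(R, m) = 1/6 + m (Z(R, m) = 1 - (5/6 - m) = 1 + (-5/6 + m) = 1/6 + m)
g(y) = 1/6 + 2*y (g(y) = (1/6 + y) + y = 1/6 + 2*y)
o = 3/7 (o = (2*(-15))/(-70) = -30*(-1/70) = 3/7 ≈ 0.42857)
g(16) + o*(-491) = (1/6 + 2*16) + (3/7)*(-491) = (1/6 + 32) - 1473/7 = 193/6 - 1473/7 = -7487/42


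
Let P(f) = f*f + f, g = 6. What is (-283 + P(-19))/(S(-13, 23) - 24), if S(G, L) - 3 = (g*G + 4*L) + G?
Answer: -59/20 ≈ -2.9500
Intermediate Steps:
P(f) = f + f² (P(f) = f² + f = f + f²)
S(G, L) = 3 + 4*L + 7*G (S(G, L) = 3 + ((6*G + 4*L) + G) = 3 + ((4*L + 6*G) + G) = 3 + (4*L + 7*G) = 3 + 4*L + 7*G)
(-283 + P(-19))/(S(-13, 23) - 24) = (-283 - 19*(1 - 19))/((3 + 4*23 + 7*(-13)) - 24) = (-283 - 19*(-18))/((3 + 92 - 91) - 24) = (-283 + 342)/(4 - 24) = 59/(-20) = 59*(-1/20) = -59/20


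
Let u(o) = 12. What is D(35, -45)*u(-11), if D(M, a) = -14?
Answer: -168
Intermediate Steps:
D(35, -45)*u(-11) = -14*12 = -168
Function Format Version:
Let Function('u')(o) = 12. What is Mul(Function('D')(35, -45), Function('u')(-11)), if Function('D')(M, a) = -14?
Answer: -168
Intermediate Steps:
Mul(Function('D')(35, -45), Function('u')(-11)) = Mul(-14, 12) = -168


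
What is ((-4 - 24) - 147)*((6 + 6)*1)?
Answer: -2100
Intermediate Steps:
((-4 - 24) - 147)*((6 + 6)*1) = (-28 - 147)*(12*1) = -175*12 = -2100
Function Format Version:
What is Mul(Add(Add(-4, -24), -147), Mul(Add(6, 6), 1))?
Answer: -2100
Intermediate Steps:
Mul(Add(Add(-4, -24), -147), Mul(Add(6, 6), 1)) = Mul(Add(-28, -147), Mul(12, 1)) = Mul(-175, 12) = -2100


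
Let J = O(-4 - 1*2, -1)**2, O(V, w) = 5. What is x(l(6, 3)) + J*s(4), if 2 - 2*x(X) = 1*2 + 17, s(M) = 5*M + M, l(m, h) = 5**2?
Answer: 1183/2 ≈ 591.50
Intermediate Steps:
l(m, h) = 25
s(M) = 6*M
x(X) = -17/2 (x(X) = 1 - (1*2 + 17)/2 = 1 - (2 + 17)/2 = 1 - 1/2*19 = 1 - 19/2 = -17/2)
J = 25 (J = 5**2 = 25)
x(l(6, 3)) + J*s(4) = -17/2 + 25*(6*4) = -17/2 + 25*24 = -17/2 + 600 = 1183/2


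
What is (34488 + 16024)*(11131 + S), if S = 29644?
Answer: 2059626800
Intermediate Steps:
(34488 + 16024)*(11131 + S) = (34488 + 16024)*(11131 + 29644) = 50512*40775 = 2059626800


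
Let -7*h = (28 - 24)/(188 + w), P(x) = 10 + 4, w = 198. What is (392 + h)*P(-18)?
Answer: 1059180/193 ≈ 5488.0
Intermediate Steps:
P(x) = 14
h = -2/1351 (h = -(28 - 24)/(7*(188 + 198)) = -4/(7*386) = -1/7*2/193 = -2/1351 ≈ -0.0014804)
(392 + h)*P(-18) = (392 - 2/1351)*14 = (529590/1351)*14 = 1059180/193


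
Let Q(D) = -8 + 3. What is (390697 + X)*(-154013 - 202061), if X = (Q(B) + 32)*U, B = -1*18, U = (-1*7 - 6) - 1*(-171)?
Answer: -140636055262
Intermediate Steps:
U = 158 (U = (-7 - 6) + 171 = -13 + 171 = 158)
B = -18
Q(D) = -5
X = 4266 (X = (-5 + 32)*158 = 27*158 = 4266)
(390697 + X)*(-154013 - 202061) = (390697 + 4266)*(-154013 - 202061) = 394963*(-356074) = -140636055262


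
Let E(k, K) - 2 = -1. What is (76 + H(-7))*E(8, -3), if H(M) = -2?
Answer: 74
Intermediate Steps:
E(k, K) = 1 (E(k, K) = 2 - 1 = 1)
(76 + H(-7))*E(8, -3) = (76 - 2)*1 = 74*1 = 74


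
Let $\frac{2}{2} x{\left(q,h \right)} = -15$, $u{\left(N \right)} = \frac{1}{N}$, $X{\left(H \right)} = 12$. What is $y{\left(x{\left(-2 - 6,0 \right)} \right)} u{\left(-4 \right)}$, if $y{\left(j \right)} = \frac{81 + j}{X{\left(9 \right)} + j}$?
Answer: $\frac{11}{2} \approx 5.5$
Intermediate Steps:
$x{\left(q,h \right)} = -15$
$y{\left(j \right)} = \frac{81 + j}{12 + j}$
$y{\left(x{\left(-2 - 6,0 \right)} \right)} u{\left(-4 \right)} = \frac{\frac{1}{12 - 15} \left(81 - 15\right)}{-4} = \frac{1}{-3} \cdot 66 \left(- \frac{1}{4}\right) = \left(- \frac{1}{3}\right) 66 \left(- \frac{1}{4}\right) = \left(-22\right) \left(- \frac{1}{4}\right) = \frac{11}{2}$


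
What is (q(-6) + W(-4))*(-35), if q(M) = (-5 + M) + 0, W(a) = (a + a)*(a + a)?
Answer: -1855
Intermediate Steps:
W(a) = 4*a**2 (W(a) = (2*a)*(2*a) = 4*a**2)
q(M) = -5 + M
(q(-6) + W(-4))*(-35) = ((-5 - 6) + 4*(-4)**2)*(-35) = (-11 + 4*16)*(-35) = (-11 + 64)*(-35) = 53*(-35) = -1855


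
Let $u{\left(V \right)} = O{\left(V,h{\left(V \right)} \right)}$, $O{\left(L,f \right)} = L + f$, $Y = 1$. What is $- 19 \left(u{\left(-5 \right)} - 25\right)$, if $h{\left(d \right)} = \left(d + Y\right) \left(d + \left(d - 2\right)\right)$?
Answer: $-342$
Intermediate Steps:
$h{\left(d \right)} = \left(1 + d\right) \left(-2 + 2 d\right)$ ($h{\left(d \right)} = \left(d + 1\right) \left(d + \left(d - 2\right)\right) = \left(1 + d\right) \left(d + \left(d - 2\right)\right) = \left(1 + d\right) \left(d + \left(-2 + d\right)\right) = \left(1 + d\right) \left(-2 + 2 d\right)$)
$u{\left(V \right)} = -2 + V + 2 V^{2}$ ($u{\left(V \right)} = V + \left(-2 + 2 V^{2}\right) = -2 + V + 2 V^{2}$)
$- 19 \left(u{\left(-5 \right)} - 25\right) = - 19 \left(\left(-2 - 5 + 2 \left(-5\right)^{2}\right) - 25\right) = - 19 \left(\left(-2 - 5 + 2 \cdot 25\right) - 25\right) = - 19 \left(\left(-2 - 5 + 50\right) - 25\right) = - 19 \left(43 - 25\right) = \left(-19\right) 18 = -342$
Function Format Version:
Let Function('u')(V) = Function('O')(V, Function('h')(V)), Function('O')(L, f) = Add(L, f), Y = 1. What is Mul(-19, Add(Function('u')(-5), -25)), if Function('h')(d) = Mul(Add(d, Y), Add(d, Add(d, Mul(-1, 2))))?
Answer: -342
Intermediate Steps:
Function('h')(d) = Mul(Add(1, d), Add(-2, Mul(2, d))) (Function('h')(d) = Mul(Add(d, 1), Add(d, Add(d, Mul(-1, 2)))) = Mul(Add(1, d), Add(d, Add(d, -2))) = Mul(Add(1, d), Add(d, Add(-2, d))) = Mul(Add(1, d), Add(-2, Mul(2, d))))
Function('u')(V) = Add(-2, V, Mul(2, Pow(V, 2))) (Function('u')(V) = Add(V, Add(-2, Mul(2, Pow(V, 2)))) = Add(-2, V, Mul(2, Pow(V, 2))))
Mul(-19, Add(Function('u')(-5), -25)) = Mul(-19, Add(Add(-2, -5, Mul(2, Pow(-5, 2))), -25)) = Mul(-19, Add(Add(-2, -5, Mul(2, 25)), -25)) = Mul(-19, Add(Add(-2, -5, 50), -25)) = Mul(-19, Add(43, -25)) = Mul(-19, 18) = -342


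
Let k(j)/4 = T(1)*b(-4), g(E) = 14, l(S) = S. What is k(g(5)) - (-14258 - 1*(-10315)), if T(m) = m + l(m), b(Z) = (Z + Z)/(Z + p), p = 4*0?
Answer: 3959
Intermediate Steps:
p = 0
b(Z) = 2 (b(Z) = (Z + Z)/(Z + 0) = (2*Z)/Z = 2)
T(m) = 2*m (T(m) = m + m = 2*m)
k(j) = 16 (k(j) = 4*((2*1)*2) = 4*(2*2) = 4*4 = 16)
k(g(5)) - (-14258 - 1*(-10315)) = 16 - (-14258 - 1*(-10315)) = 16 - (-14258 + 10315) = 16 - 1*(-3943) = 16 + 3943 = 3959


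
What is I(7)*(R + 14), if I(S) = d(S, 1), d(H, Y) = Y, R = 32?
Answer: 46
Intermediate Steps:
I(S) = 1
I(7)*(R + 14) = 1*(32 + 14) = 1*46 = 46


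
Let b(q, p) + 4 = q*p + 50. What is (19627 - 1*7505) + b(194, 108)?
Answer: 33120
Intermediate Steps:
b(q, p) = 46 + p*q (b(q, p) = -4 + (q*p + 50) = -4 + (p*q + 50) = -4 + (50 + p*q) = 46 + p*q)
(19627 - 1*7505) + b(194, 108) = (19627 - 1*7505) + (46 + 108*194) = (19627 - 7505) + (46 + 20952) = 12122 + 20998 = 33120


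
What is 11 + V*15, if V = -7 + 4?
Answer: -34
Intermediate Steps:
V = -3
11 + V*15 = 11 - 3*15 = 11 - 45 = -34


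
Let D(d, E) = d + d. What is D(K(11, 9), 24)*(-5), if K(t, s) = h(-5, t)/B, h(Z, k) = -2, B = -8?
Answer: -5/2 ≈ -2.5000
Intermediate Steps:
K(t, s) = ¼ (K(t, s) = -2/(-8) = -2*(-⅛) = ¼)
D(d, E) = 2*d
D(K(11, 9), 24)*(-5) = (2*(¼))*(-5) = (½)*(-5) = -5/2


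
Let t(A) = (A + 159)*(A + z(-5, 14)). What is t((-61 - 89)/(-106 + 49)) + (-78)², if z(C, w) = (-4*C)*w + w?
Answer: 19504480/361 ≈ 54029.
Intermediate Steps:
z(C, w) = w - 4*C*w (z(C, w) = -4*C*w + w = w - 4*C*w)
t(A) = (159 + A)*(294 + A) (t(A) = (A + 159)*(A + 14*(1 - 4*(-5))) = (159 + A)*(A + 14*(1 + 20)) = (159 + A)*(A + 14*21) = (159 + A)*(A + 294) = (159 + A)*(294 + A))
t((-61 - 89)/(-106 + 49)) + (-78)² = (46746 + ((-61 - 89)/(-106 + 49))² + 453*((-61 - 89)/(-106 + 49))) + (-78)² = (46746 + (-150/(-57))² + 453*(-150/(-57))) + 6084 = (46746 + (-150*(-1/57))² + 453*(-150*(-1/57))) + 6084 = (46746 + (50/19)² + 453*(50/19)) + 6084 = (46746 + 2500/361 + 22650/19) + 6084 = 17308156/361 + 6084 = 19504480/361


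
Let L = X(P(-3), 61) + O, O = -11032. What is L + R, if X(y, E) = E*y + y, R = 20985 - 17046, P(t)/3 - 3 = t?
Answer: -7093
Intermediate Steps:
P(t) = 9 + 3*t
R = 3939
X(y, E) = y + E*y
L = -11032 (L = (9 + 3*(-3))*(1 + 61) - 11032 = (9 - 9)*62 - 11032 = 0*62 - 11032 = 0 - 11032 = -11032)
L + R = -11032 + 3939 = -7093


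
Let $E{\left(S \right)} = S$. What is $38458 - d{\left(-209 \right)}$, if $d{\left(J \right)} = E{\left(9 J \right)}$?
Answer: $40339$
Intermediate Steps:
$d{\left(J \right)} = 9 J$
$38458 - d{\left(-209 \right)} = 38458 - 9 \left(-209\right) = 38458 - -1881 = 38458 + 1881 = 40339$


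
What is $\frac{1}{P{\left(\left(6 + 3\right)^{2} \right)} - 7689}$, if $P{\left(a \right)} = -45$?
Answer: $- \frac{1}{7734} \approx -0.0001293$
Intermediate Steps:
$\frac{1}{P{\left(\left(6 + 3\right)^{2} \right)} - 7689} = \frac{1}{-45 - 7689} = \frac{1}{-7734} = - \frac{1}{7734}$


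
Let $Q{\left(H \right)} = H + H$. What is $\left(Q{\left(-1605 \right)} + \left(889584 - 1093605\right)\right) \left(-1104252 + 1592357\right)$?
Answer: $-101150487255$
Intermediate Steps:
$Q{\left(H \right)} = 2 H$
$\left(Q{\left(-1605 \right)} + \left(889584 - 1093605\right)\right) \left(-1104252 + 1592357\right) = \left(2 \left(-1605\right) + \left(889584 - 1093605\right)\right) \left(-1104252 + 1592357\right) = \left(-3210 + \left(889584 - 1093605\right)\right) 488105 = \left(-3210 - 204021\right) 488105 = \left(-207231\right) 488105 = -101150487255$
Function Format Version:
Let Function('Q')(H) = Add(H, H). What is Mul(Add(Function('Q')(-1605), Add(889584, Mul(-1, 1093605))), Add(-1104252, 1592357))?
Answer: -101150487255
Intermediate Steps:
Function('Q')(H) = Mul(2, H)
Mul(Add(Function('Q')(-1605), Add(889584, Mul(-1, 1093605))), Add(-1104252, 1592357)) = Mul(Add(Mul(2, -1605), Add(889584, Mul(-1, 1093605))), Add(-1104252, 1592357)) = Mul(Add(-3210, Add(889584, -1093605)), 488105) = Mul(Add(-3210, -204021), 488105) = Mul(-207231, 488105) = -101150487255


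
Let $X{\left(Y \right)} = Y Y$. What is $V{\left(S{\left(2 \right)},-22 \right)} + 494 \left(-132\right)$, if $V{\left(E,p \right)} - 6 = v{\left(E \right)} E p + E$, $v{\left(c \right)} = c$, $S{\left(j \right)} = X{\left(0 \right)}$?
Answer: $-65202$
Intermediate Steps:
$X{\left(Y \right)} = Y^{2}$
$S{\left(j \right)} = 0$ ($S{\left(j \right)} = 0^{2} = 0$)
$V{\left(E,p \right)} = 6 + E + p E^{2}$ ($V{\left(E,p \right)} = 6 + \left(E E p + E\right) = 6 + \left(E^{2} p + E\right) = 6 + \left(p E^{2} + E\right) = 6 + \left(E + p E^{2}\right) = 6 + E + p E^{2}$)
$V{\left(S{\left(2 \right)},-22 \right)} + 494 \left(-132\right) = \left(6 + 0 - 22 \cdot 0^{2}\right) + 494 \left(-132\right) = \left(6 + 0 - 0\right) - 65208 = \left(6 + 0 + 0\right) - 65208 = 6 - 65208 = -65202$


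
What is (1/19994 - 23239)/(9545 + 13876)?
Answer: -464640565/468279474 ≈ -0.99223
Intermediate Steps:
(1/19994 - 23239)/(9545 + 13876) = (1/19994 - 23239)/23421 = -464640565/19994*1/23421 = -464640565/468279474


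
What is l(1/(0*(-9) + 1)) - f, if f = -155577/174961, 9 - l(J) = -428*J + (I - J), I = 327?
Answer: 19576248/174961 ≈ 111.89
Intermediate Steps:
l(J) = -318 + 429*J (l(J) = 9 - (-428*J + (327 - J)) = 9 - (327 - 429*J) = 9 + (-327 + 429*J) = -318 + 429*J)
f = -155577/174961 (f = -155577*1/174961 = -155577/174961 ≈ -0.88921)
l(1/(0*(-9) + 1)) - f = (-318 + 429/(0*(-9) + 1)) - 1*(-155577/174961) = (-318 + 429/(0 + 1)) + 155577/174961 = (-318 + 429/1) + 155577/174961 = (-318 + 429*1) + 155577/174961 = (-318 + 429) + 155577/174961 = 111 + 155577/174961 = 19576248/174961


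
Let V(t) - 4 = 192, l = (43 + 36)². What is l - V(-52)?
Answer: 6045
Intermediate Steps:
l = 6241 (l = 79² = 6241)
V(t) = 196 (V(t) = 4 + 192 = 196)
l - V(-52) = 6241 - 1*196 = 6241 - 196 = 6045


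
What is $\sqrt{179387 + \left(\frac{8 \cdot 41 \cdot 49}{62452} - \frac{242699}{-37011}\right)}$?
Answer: $\frac{\sqrt{2097337946094232638}}{3419247} \approx 423.55$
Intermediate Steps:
$\sqrt{179387 + \left(\frac{8 \cdot 41 \cdot 49}{62452} - \frac{242699}{-37011}\right)} = \sqrt{179387 + \left(328 \cdot 49 \cdot \frac{1}{62452} - - \frac{242699}{37011}\right)} = \sqrt{179387 + \left(16072 \cdot \frac{1}{62452} + \frac{242699}{37011}\right)} = \sqrt{179387 + \left(\frac{4018}{15613} + \frac{242699}{37011}\right)} = \sqrt{179387 + \frac{302920745}{44450211}} = \sqrt{\frac{7974092921402}{44450211}} = \frac{\sqrt{2097337946094232638}}{3419247}$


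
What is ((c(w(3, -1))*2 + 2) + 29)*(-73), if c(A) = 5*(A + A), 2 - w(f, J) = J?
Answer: -6643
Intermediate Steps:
w(f, J) = 2 - J
c(A) = 10*A (c(A) = 5*(2*A) = 10*A)
((c(w(3, -1))*2 + 2) + 29)*(-73) = (((10*(2 - 1*(-1)))*2 + 2) + 29)*(-73) = (((10*(2 + 1))*2 + 2) + 29)*(-73) = (((10*3)*2 + 2) + 29)*(-73) = ((30*2 + 2) + 29)*(-73) = ((60 + 2) + 29)*(-73) = (62 + 29)*(-73) = 91*(-73) = -6643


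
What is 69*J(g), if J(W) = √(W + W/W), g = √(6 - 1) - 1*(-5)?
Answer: 69*√(6 + √5) ≈ 198.02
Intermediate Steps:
g = 5 + √5 (g = √5 + 5 = 5 + √5 ≈ 7.2361)
J(W) = √(1 + W) (J(W) = √(W + 1) = √(1 + W))
69*J(g) = 69*√(1 + (5 + √5)) = 69*√(6 + √5)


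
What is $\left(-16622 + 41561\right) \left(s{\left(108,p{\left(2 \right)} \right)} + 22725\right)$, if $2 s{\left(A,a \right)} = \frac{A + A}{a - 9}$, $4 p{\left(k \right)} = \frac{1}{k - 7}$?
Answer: $\frac{102525850035}{181} \approx 5.6644 \cdot 10^{8}$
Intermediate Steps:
$p{\left(k \right)} = \frac{1}{4 \left(-7 + k\right)}$ ($p{\left(k \right)} = \frac{1}{4 \left(k - 7\right)} = \frac{1}{4 \left(-7 + k\right)}$)
$s{\left(A,a \right)} = \frac{A}{-9 + a}$ ($s{\left(A,a \right)} = \frac{\left(A + A\right) \frac{1}{a - 9}}{2} = \frac{2 A \frac{1}{-9 + a}}{2} = \frac{A}{-9 + a}$)
$\left(-16622 + 41561\right) \left(s{\left(108,p{\left(2 \right)} \right)} + 22725\right) = \left(-16622 + 41561\right) \left(\frac{108}{-9 + \frac{1}{4 \left(-7 + 2\right)}} + 22725\right) = 24939 \left(\frac{108}{-9 + \frac{1}{4 \left(-5\right)}} + 22725\right) = 24939 \left(\frac{108}{-9 + \frac{1}{4} \left(- \frac{1}{5}\right)} + 22725\right) = 24939 \left(\frac{108}{-9 - \frac{1}{20}} + 22725\right) = 24939 \left(\frac{108}{- \frac{181}{20}} + 22725\right) = 24939 \left(108 \left(- \frac{20}{181}\right) + 22725\right) = 24939 \left(- \frac{2160}{181} + 22725\right) = 24939 \cdot \frac{4111065}{181} = \frac{102525850035}{181}$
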